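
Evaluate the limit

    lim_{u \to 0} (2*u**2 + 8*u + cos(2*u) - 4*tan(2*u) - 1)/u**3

-32/3

Substitution gives 0/0 (the numerator vanishes to order 3).
Expand each term to order u^3: the coefficient of u^3 in -4·tan(2u) is -32/3 and in cos(2u) is 0.
Lower-order terms cancel with the polynomial part, so the numerator is (-32/3)·u^3 + o(u^3), and the limit is (-32/3)/(1) = -32/3.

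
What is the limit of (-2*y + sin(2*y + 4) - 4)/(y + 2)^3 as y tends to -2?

-4/3

Direct substitution gives 0/0.
Apply L'Hôpital: lim (2*cos(2*y + 4) - 2)/(3*(y + 2)^2), still 0/0.
Apply L'Hôpital: lim (-4*sin(2*y + 4))/(6*y + 12), still 0/0.
After 3 applications of L'Hôpital's rule the quotient is (-8*cos(2*y + 4))/(6); substituting y = -2 gives -4/3.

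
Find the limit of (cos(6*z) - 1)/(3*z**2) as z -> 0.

-6

Direct substitution gives 0/0.
Apply L'Hôpital: lim (-6*sin(6*z))/(6*z), still 0/0.
After 2 applications of L'Hôpital's rule the quotient is (-36*cos(6*z))/(6); substituting z = 0 gives -6.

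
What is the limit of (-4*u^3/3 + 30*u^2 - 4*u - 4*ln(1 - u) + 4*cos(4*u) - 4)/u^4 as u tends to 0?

Substitution gives 0/0; apply L'Hôpital's rule 4 times.
After differentiating numerator and denominator 4 times the quotient is (1024*cos(4*u) + 24/(u - 1)^4)/(24); at u = 0 this is 131/3.

131/3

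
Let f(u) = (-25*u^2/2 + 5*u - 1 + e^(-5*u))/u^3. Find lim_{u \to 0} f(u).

-125/6

Direct substitution gives 0/0.
Apply L'Hôpital: lim (-25*u + 5 - 5*e^(-5*u))/(3*u^2), still 0/0.
Apply L'Hôpital: lim (-25 + 25*e^(-5*u))/(6*u), still 0/0.
After 3 applications of L'Hôpital's rule the quotient is (-125*e^(-5*u))/(6); substituting u = 0 gives -125/6.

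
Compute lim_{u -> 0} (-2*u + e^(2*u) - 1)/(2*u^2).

1

Direct substitution gives 0/0.
Apply L'Hôpital: lim (2*e^(2*u) - 2)/(4*u), still 0/0.
After 2 applications of L'Hôpital's rule the quotient is (4*e^(2*u))/(4); substituting u = 0 gives 1.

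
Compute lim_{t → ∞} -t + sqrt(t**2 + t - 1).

1/2

This has the form ∞ − ∞. Multiply and divide by the conjugate √(t^2 + t - 1) + t.
That gives (t - 1) / (√(t^2 + t - 1) + t).
Divide numerator and denominator by t: the limit is 1/(2·1) = 1/2.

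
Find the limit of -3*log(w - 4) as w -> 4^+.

∞

As w → 4⁺, w - 4 → 0⁺ and ln(w - 4) → −∞.
Multiplying by -3 gives ∞.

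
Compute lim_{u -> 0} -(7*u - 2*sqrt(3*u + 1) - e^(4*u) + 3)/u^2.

Substitution gives 0/0 (the numerator vanishes to order 2).
Expand each term to order u^2: the coefficient of u^2 in −e^(4u) is -8 and in -2·√(1 + 3u) is 9/4.
Lower-order terms cancel with the polynomial part, so the numerator is (-23/4)·u^2 + o(u^2), and the limit is (-23/4)/(-1) = 23/4.

23/4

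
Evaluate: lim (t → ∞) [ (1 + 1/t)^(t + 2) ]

e

Let L be the limit and take ln: ln L = lim (t + 2)·ln(1 + 1/t) = lim (t + 2)·(1/t + O(1/t²)) = 1.
Hence L = e^(1).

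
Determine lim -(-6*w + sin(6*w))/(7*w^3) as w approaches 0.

Direct substitution gives 0/0.
Apply L'Hôpital: lim (6*cos(6*w) - 6)/(-21*w^2), still 0/0.
Apply L'Hôpital: lim (-36*sin(6*w))/(-42*w), still 0/0.
After 3 applications of L'Hôpital's rule the quotient is (-216*cos(6*w))/(-42); substituting w = 0 gives 36/7.

36/7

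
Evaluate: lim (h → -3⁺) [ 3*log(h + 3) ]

As h → -3⁺, h + 3 → 0⁺ and ln(h + 3) → −∞.
Multiplying by 3 gives -∞.

-∞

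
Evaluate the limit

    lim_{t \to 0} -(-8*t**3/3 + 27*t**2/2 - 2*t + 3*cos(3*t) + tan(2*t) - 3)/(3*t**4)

-27/8

Substitution gives 0/0; apply L'Hôpital's rule 4 times.
After differentiating numerator and denominator 4 times the quotient is (243*cos(3*t) + 384*tan(2*t)^5 + 640*tan(2*t)^3 + 256*tan(2*t))/(-72); at t = 0 this is -27/8.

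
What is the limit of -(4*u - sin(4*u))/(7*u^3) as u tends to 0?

-32/21

Direct substitution gives 0/0.
Apply L'Hôpital: lim (4 - 4*cos(4*u))/(-21*u^2), still 0/0.
Apply L'Hôpital: lim (16*sin(4*u))/(-42*u), still 0/0.
After 3 applications of L'Hôpital's rule the quotient is (64*cos(4*u))/(-42); substituting u = 0 gives -32/21.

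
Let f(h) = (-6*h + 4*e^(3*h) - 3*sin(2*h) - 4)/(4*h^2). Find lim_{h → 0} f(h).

9/2

Substitution gives 0/0; apply L'Hôpital's rule 2 times.
After differentiating numerator and denominator 2 times the quotient is (36*e^(3*h) + 12*sin(2*h))/(8); at h = 0 this is 9/2.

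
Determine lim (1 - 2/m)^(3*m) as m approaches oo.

e^(-6)

Let L be the limit and take ln: ln L = lim (3m)·ln(1 - 2/m) = lim (3m)·(-2/m + O(1/m²)) = -6.
Hence L = e^(-6).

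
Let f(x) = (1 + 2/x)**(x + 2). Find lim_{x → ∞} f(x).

e^(2)

The base → 1 and the exponent → ∞: a 1^∞ form.
Take logarithms: (x + 2)·ln(1 + 2/x). Since ln(1+u) ~ u for small u, this behaves like (x)·(2/x) → 2.
So the limit is e^(2).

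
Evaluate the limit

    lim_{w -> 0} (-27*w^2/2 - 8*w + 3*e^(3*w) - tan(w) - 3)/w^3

79/6

Substitution gives 0/0; apply L'Hôpital's rule 3 times.
After differentiating numerator and denominator 3 times the quotient is (81*e^(3*w) - 6*tan(w)^4 - 8*tan(w)^2 - 2)/(6); at w = 0 this is 79/6.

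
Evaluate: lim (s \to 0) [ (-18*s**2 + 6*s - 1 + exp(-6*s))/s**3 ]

Direct substitution gives 0/0.
Apply L'Hôpital: lim (-36*s + 6 - 6*e^(-6*s))/(3*s^2), still 0/0.
Apply L'Hôpital: lim (-36 + 36*e^(-6*s))/(6*s), still 0/0.
After 3 applications of L'Hôpital's rule the quotient is (-216*e^(-6*s))/(6); substituting s = 0 gives -36.

-36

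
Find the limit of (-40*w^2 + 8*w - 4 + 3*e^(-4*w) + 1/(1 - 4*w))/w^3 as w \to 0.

32

Substitution gives 0/0 (the numerator vanishes to order 3).
Expand each term to order w^3: the coefficient of w^3 in 3·e^(-4w) is -32 and in 1/(1 - 4w) is 64.
Lower-order terms cancel with the polynomial part, so the numerator is (32)·w^3 + o(w^3), and the limit is (32)/(1) = 32.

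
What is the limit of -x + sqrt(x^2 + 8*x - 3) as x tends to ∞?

4

An ∞ − ∞ form. Rationalising with the conjugate, the difference becomes (8x - 3) / (√(x^2 + 8*x - 3) + x).
For large x the denominator behaves like 2·x, so the quotient tends to 8/2 = 4.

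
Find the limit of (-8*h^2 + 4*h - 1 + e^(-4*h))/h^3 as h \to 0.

-32/3

Direct substitution gives 0/0.
Apply L'Hôpital: lim (-16*h + 4 - 4*e^(-4*h))/(3*h^2), still 0/0.
Apply L'Hôpital: lim (-16 + 16*e^(-4*h))/(6*h), still 0/0.
After 3 applications of L'Hôpital's rule the quotient is (-64*e^(-4*h))/(6); substituting h = 0 gives -32/3.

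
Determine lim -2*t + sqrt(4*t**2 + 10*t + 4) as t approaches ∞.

5/2

An ∞ − ∞ form. Rationalising with the conjugate, the difference becomes (10t + 4) / (√(4*t^2 + 10*t + 4) + 2t).
For large t the denominator behaves like 2·2t, so the quotient tends to 10/4 = 5/2.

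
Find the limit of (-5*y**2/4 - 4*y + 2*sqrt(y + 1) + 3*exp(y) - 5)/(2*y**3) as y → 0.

Substitution gives 0/0; apply L'Hôpital's rule 3 times.
After differentiating numerator and denominator 3 times the quotient is (3*e^(y) + 3/(4*(y + 1)^(5/2)))/(12); at y = 0 this is 5/16.

5/16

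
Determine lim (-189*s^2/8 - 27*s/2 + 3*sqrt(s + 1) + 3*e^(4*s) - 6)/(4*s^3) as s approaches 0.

515/64

Substitution gives 0/0; apply L'Hôpital's rule 3 times.
After differentiating numerator and denominator 3 times the quotient is (192*e^(4*s) + 9/(8*(s + 1)^(5/2)))/(24); at s = 0 this is 515/64.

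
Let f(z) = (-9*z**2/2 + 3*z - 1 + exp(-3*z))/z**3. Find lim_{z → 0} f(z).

Direct substitution gives 0/0.
Apply L'Hôpital: lim (-9*z + 3 - 3*e^(-3*z))/(3*z^2), still 0/0.
Apply L'Hôpital: lim (-9 + 9*e^(-3*z))/(6*z), still 0/0.
After 3 applications of L'Hôpital's rule the quotient is (-27*e^(-3*z))/(6); substituting z = 0 gives -9/2.

-9/2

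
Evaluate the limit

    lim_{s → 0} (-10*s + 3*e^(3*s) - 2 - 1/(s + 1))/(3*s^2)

Substitution gives 0/0 (the numerator vanishes to order 2).
Expand each term to order s^2: the coefficient of s^2 in −1/(1 + s) is -1 and in 3·e^(3s) is 27/2.
Lower-order terms cancel with the polynomial part, so the numerator is (25/2)·s^2 + o(s^2), and the limit is (25/2)/(3) = 25/6.

25/6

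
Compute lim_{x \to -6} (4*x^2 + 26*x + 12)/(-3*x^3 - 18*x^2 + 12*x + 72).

11/48

At x = -6 both the top and bottom vanish — a removable singularity. Factoring out (x + 6) from each leaves (4*x + 2)/(12 - 3*x^2), which at x = -6 equals 11/48.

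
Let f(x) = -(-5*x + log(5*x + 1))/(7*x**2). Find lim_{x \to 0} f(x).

25/14

Direct substitution gives 0/0.
Apply L'Hôpital: lim (-5 + 5/(5*x + 1))/(-14*x), still 0/0.
After 2 applications of L'Hôpital's rule the quotient is (-25/(5*x + 1)^2)/(-14); substituting x = 0 gives 25/14.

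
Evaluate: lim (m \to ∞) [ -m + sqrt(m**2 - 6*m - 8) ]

This has the form ∞ − ∞. Multiply and divide by the conjugate √(m^2 - 6*m - 8) + m.
That gives (-6m - 8) / (√(m^2 - 6*m - 8) + m).
Divide numerator and denominator by m: the limit is -6/(2·1) = -3.

-3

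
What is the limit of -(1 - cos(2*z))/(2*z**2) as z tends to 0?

-1

Substitution gives 0/0.
Use (1 − cos u)/u² → 1/2 with u = 2z: the limit is 2²/(2·(-2)) = -1.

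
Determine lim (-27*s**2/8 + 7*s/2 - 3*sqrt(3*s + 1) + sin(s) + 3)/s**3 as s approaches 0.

Substitution gives 0/0; apply L'Hôpital's rule 3 times.
After differentiating numerator and denominator 3 times the quotient is (-cos(s) - 243/(8*(3*s + 1)^(5/2)))/(6); at s = 0 this is -251/48.

-251/48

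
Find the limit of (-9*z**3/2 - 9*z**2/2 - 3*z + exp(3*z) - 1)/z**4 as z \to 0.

27/8

Direct substitution gives 0/0.
Apply L'Hôpital: lim (-27*z^2/2 - 9*z + 3*e^(3*z) - 3)/(4*z^3), still 0/0.
Apply L'Hôpital: lim (-27*z + 9*e^(3*z) - 9)/(12*z^2), still 0/0.
Apply L'Hôpital: lim (27*e^(3*z) - 27)/(24*z), still 0/0.
After 4 applications of L'Hôpital's rule the quotient is (81*e^(3*z))/(24); substituting z = 0 gives 27/8.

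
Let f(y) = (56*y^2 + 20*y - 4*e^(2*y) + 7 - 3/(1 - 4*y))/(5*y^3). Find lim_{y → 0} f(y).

Substitution gives 0/0 (the numerator vanishes to order 3).
Expand each term to order y^3: the coefficient of y^3 in -3·1/(1 - 4y) is -192 and in -4·e^(2y) is -16/3.
Lower-order terms cancel with the polynomial part, so the numerator is (-592/3)·y^3 + o(y^3), and the limit is (-592/3)/(5) = -592/15.

-592/15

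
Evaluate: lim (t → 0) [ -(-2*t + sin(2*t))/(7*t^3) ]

Direct substitution gives 0/0.
Apply L'Hôpital: lim (2*cos(2*t) - 2)/(-21*t^2), still 0/0.
Apply L'Hôpital: lim (-4*sin(2*t))/(-42*t), still 0/0.
After 3 applications of L'Hôpital's rule the quotient is (-8*cos(2*t))/(-42); substituting t = 0 gives 4/21.

4/21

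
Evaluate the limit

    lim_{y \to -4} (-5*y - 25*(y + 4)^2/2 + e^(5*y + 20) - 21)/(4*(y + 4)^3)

Direct substitution gives 0/0.
Apply L'Hôpital: lim (-25*y + 5*e^(5*y + 20) - 105)/(12*(y + 4)^2), still 0/0.
Apply L'Hôpital: lim (25*e^(5*y + 20) - 25)/(24*y + 96), still 0/0.
After 3 applications of L'Hôpital's rule the quotient is (125*e^(5*y + 20))/(24); substituting y = -4 gives 125/24.

125/24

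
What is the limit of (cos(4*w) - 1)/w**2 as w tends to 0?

Direct substitution gives 0/0.
Apply L'Hôpital: lim (-4*sin(4*w))/(2*w), still 0/0.
After 2 applications of L'Hôpital's rule the quotient is (-16*cos(4*w))/(2); substituting w = 0 gives -8.

-8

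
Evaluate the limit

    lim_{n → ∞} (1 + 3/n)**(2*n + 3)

e^(6)

Write it as [(1 + 3/n)^n]^(2) · (1 + 3/n)^(3). The bracketed term tends to e^(3) and the second factor to 1, so the limit is e^(6).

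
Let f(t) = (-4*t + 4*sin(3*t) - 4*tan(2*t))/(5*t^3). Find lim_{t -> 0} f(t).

Substitution gives 0/0; apply L'Hôpital's rule 3 times.
After differentiating numerator and denominator 3 times the quotient is (-108*cos(3*t) - 192*tan(2*t)^4 - 256*tan(2*t)^2 - 64)/(30); at t = 0 this is -86/15.

-86/15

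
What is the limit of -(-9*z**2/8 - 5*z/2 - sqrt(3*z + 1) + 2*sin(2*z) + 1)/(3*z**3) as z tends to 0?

Substitution gives 0/0; apply L'Hôpital's rule 3 times.
After differentiating numerator and denominator 3 times the quotient is (-16*cos(2*z) - 81/(8*(3*z + 1)^(5/2)))/(-18); at z = 0 this is 209/144.

209/144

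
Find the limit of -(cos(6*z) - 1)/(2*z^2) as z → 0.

Direct substitution gives 0/0.
Apply L'Hôpital: lim (-6*sin(6*z))/(-4*z), still 0/0.
After 2 applications of L'Hôpital's rule the quotient is (-36*cos(6*z))/(-4); substituting z = 0 gives 9.

9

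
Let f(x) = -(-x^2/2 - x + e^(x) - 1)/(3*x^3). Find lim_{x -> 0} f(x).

-1/18

Direct substitution gives 0/0.
Apply L'Hôpital: lim (-x + e^(x) - 1)/(-9*x^2), still 0/0.
Apply L'Hôpital: lim (e^(x) - 1)/(-18*x), still 0/0.
After 3 applications of L'Hôpital's rule the quotient is (e^(x))/(-18); substituting x = 0 gives -1/18.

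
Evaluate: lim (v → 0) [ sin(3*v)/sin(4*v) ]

3/4

Substitution gives 0/0.
Divide numerator and denominator by v: sin(3v)/v → 3 and sin(4v)/v → 4, so the limit is 1·3/4 = 3/4.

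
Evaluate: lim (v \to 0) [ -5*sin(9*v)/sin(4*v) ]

Substitution gives 0/0.
Divide numerator and denominator by v: sin(9v)/v → 9 and sin(4v)/v → 4, so the limit is -5·9/4 = -45/4.

-45/4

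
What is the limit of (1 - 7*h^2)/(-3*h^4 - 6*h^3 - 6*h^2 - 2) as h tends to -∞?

0

The denominator has degree 4 and the numerator degree 2. Dividing numerator and denominator by h^4 sends every term to 0 except the leading denominator term, so the limit is 0.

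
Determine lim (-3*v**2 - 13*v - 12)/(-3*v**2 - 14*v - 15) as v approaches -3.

5/4

Since v = -3 makes numerator and denominator zero, (v + 3) divides both.
Cancelling it gives (-3*v - 4)/(-3*v - 5); now plug in v = -3 to get 5/4.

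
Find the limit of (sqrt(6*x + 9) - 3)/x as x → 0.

1

A 0/0 form; rationalise with √(9 + 6x) + √9. This collapses the numerator to 6x, leaving 6/(√(9 + 6x) + √9) → 6/(2√9) = 1.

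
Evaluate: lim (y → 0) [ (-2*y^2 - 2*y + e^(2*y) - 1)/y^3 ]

4/3

Direct substitution gives 0/0.
Apply L'Hôpital: lim (-4*y + 2*e^(2*y) - 2)/(3*y^2), still 0/0.
Apply L'Hôpital: lim (4*e^(2*y) - 4)/(6*y), still 0/0.
After 3 applications of L'Hôpital's rule the quotient is (8*e^(2*y))/(6); substituting y = 0 gives 4/3.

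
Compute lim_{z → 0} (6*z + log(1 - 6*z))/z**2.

Direct substitution gives 0/0.
Apply L'Hôpital: lim (6 - 6/(1 - 6*z))/(2*z), still 0/0.
After 2 applications of L'Hôpital's rule the quotient is (-36/(1 - 6*z)^2)/(2); substituting z = 0 gives -18.

-18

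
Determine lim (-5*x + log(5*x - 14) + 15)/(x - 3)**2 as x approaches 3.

-25/2

Direct substitution gives 0/0.
Apply L'Hôpital: lim (-5 + 5/(5*x - 14))/(2*x - 6), still 0/0.
After 2 applications of L'Hôpital's rule the quotient is (-25/(5*x - 14)^2)/(2); substituting x = 3 gives -25/2.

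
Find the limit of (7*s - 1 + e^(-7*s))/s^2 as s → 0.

49/2

Direct substitution gives 0/0.
Apply L'Hôpital: lim (7 - 7*e^(-7*s))/(2*s), still 0/0.
After 2 applications of L'Hôpital's rule the quotient is (49*e^(-7*s))/(2); substituting s = 0 gives 49/2.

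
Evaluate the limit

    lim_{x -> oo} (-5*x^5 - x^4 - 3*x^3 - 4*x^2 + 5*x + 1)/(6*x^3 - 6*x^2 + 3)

-∞

The numerator has higher degree (5 > 3); the quotient behaves like (-5/(6))·x^2 for large |x|.
As x → +∞ this diverges to -∞.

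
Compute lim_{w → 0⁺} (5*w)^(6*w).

Base → 0⁺ and exponent → 0⁺: a 0^0 form.
Take logs: 6w·ln(5w). This is 0·(−∞); rewriting as ln(5w)/(1/(6w)) and applying L'Hôpital gives 0.
Hence the limit is e^0 = 1.

1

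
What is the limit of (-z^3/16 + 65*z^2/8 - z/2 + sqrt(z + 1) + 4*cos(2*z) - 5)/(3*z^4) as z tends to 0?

Substitution gives 0/0 (the numerator vanishes to order 4).
Expand each term to order z^4: the coefficient of z^4 in √(1 + z) is -5/128 and in 4·cos(2z) is 8/3.
Lower-order terms cancel with the polynomial part, so the numerator is (1009/384)·z^4 + o(z^4), and the limit is (1009/384)/(3) = 1009/1152.

1009/1152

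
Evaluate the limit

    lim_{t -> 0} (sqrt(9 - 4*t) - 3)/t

-2/3

Substitution gives 0/0. Multiply numerator and denominator by the conjugate √(9 - 4t) + √9.
The numerator becomes (9 - 4t) − 9 = -4t, so the expression simplifies to -4/(√(9 - 4t) + √9).
Letting t → 0 gives -4/(2√9) = -2/3.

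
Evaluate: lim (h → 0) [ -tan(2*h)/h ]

Substitution gives 0/0.
Since tan(u)/u → 1 as u → 0, tan(2h)/(2h) → 1 and the limit is 2/(-1) = -2.

-2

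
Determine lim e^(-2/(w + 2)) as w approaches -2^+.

As w → -2⁺, -2/(w + 2) → −∞, so e^(-2/(w + 2)) → 0.

0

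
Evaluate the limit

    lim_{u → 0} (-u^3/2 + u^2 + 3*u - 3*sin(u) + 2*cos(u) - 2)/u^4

Substitution gives 0/0 (the numerator vanishes to order 4).
Expand each term to order u^4: the coefficient of u^4 in -3·sin(u) is 0 and in 2·cos(u) is 1/12.
Lower-order terms cancel with the polynomial part, so the numerator is (1/12)·u^4 + o(u^4), and the limit is (1/12)/(1) = 1/12.

1/12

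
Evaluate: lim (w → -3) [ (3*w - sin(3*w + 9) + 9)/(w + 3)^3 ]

Direct substitution gives 0/0.
Apply L'Hôpital: lim (3 - 3*cos(3*w + 9))/(3*(w + 3)^2), still 0/0.
Apply L'Hôpital: lim (9*sin(3*w + 9))/(6*w + 18), still 0/0.
After 3 applications of L'Hôpital's rule the quotient is (27*cos(3*w + 9))/(6); substituting w = -3 gives 9/2.

9/2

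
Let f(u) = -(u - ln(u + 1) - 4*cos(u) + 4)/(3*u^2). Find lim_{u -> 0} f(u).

Substitution gives 0/0; apply L'Hôpital's rule 2 times.
After differentiating numerator and denominator 2 times the quotient is (4*cos(u) + (u + 1)^(-2))/(-6); at u = 0 this is -5/6.

-5/6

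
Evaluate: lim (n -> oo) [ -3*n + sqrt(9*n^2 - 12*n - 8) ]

An ∞ − ∞ form. Rationalising with the conjugate, the difference becomes (-12n - 8) / (√(9*n^2 - 12*n - 8) + 3n).
For large n the denominator behaves like 2·3n, so the quotient tends to -12/6 = -2.

-2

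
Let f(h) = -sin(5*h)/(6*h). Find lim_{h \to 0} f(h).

Substitution gives 0/0.
Write it as (5/(-6))·sin(5h)/(5h); since sin(u)/u → 1, the limit is -5/6.

-5/6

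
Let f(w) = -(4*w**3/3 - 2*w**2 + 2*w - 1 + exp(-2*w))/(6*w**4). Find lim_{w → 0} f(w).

Direct substitution gives 0/0.
Apply L'Hôpital: lim (4*w^2 - 4*w + 2 - 2*e^(-2*w))/(-24*w^3), still 0/0.
Apply L'Hôpital: lim (8*w - 4 + 4*e^(-2*w))/(-72*w^2), still 0/0.
Apply L'Hôpital: lim (8 - 8*e^(-2*w))/(-144*w), still 0/0.
After 4 applications of L'Hôpital's rule the quotient is (16*e^(-2*w))/(-144); substituting w = 0 gives -1/9.

-1/9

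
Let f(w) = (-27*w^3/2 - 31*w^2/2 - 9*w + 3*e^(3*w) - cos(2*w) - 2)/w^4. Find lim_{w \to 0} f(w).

227/24

Substitution gives 0/0 (the numerator vanishes to order 4).
Expand each term to order w^4: the coefficient of w^4 in 3·e^(3w) is 81/8 and in −cos(2w) is -2/3.
Lower-order terms cancel with the polynomial part, so the numerator is (227/24)·w^4 + o(w^4), and the limit is (227/24)/(1) = 227/24.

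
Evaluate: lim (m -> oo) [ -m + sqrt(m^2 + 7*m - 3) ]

This has the form ∞ − ∞. Multiply and divide by the conjugate √(m^2 + 7*m - 3) + m.
That gives (7m - 3) / (√(m^2 + 7*m - 3) + m).
Divide numerator and denominator by m: the limit is 7/(2·1) = 7/2.

7/2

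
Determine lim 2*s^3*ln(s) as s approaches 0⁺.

This is a 0·(−∞) form. Rewrite as 2·ln(s) / s^(−3) and apply L'Hôpital:
the derivative quotient is 2·(1/s) / (−3·s^(−4)) = (-2/3)·s^3 → 0.

0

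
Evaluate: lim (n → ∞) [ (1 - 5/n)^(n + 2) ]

e^(-5)

Write it as [(1 - 5/n)^n]^(1) · (1 - 5/n)^(2). The bracketed term tends to e^(-5) and the second factor to 1, so the limit is e^(-5).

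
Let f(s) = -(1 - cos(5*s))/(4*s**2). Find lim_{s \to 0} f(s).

Substitution gives 0/0.
Use (1 − cos u)/u² → 1/2 with u = 5s: the limit is 5²/(2·(-4)) = -25/8.

-25/8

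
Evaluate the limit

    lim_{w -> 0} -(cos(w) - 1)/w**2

1/2

Direct substitution gives 0/0.
Apply L'Hôpital: lim (-sin(w))/(-2*w), still 0/0.
After 2 applications of L'Hôpital's rule the quotient is (-cos(w))/(-2); substituting w = 0 gives 1/2.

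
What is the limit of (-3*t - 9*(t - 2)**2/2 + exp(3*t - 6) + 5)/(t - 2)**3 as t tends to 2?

9/2

Direct substitution gives 0/0.
Apply L'Hôpital: lim (-9*t + 3*e^(3*t - 6) + 15)/(3*(t - 2)^2), still 0/0.
Apply L'Hôpital: lim (9*e^(3*t - 6) - 9)/(6*t - 12), still 0/0.
After 3 applications of L'Hôpital's rule the quotient is (27*e^(3*t - 6))/(6); substituting t = 2 gives 9/2.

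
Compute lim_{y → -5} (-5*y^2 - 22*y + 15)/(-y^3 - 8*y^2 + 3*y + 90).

Since y = -5 makes numerator and denominator zero, (y + 5) divides both.
Cancelling it gives (3 - 5*y)/(-y^2 - 3*y + 18); now plug in y = -5 to get 7/2.

7/2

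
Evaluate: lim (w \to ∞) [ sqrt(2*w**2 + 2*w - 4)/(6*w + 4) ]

√(2)/6

For large |w|, √(2*w^2 + 2*w - 4) ≈ √2·|w| and the denominator ≈ 6w.
Since w → +∞, |w| = w, giving √2/(6) = √(2)/6.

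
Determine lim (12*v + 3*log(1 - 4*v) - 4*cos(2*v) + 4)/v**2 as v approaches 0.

-16

Substitution gives 0/0 (the numerator vanishes to order 2).
Expand each term to order v^2: the coefficient of v^2 in 3·ln(1 - 4v) is -24 and in -4·cos(2v) is 8.
Lower-order terms cancel with the polynomial part, so the numerator is (-16)·v^2 + o(v^2), and the limit is (-16)/(1) = -16.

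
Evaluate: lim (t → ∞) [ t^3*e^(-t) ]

0

Write as t^3/e^{1t}, an ∞/∞ form.
Exponential growth dominates any polynomial, so repeated L'Hôpital (or the standard result) gives 0.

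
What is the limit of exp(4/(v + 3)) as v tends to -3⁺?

∞

As v → -3⁺, 4/(v + 3) → +∞, so e^(4/(v + 3)) → ∞.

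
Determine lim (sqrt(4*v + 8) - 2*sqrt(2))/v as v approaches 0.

Substitution gives 0/0. Multiply numerator and denominator by the conjugate √(8 + 4v) + √8.
The numerator becomes (8 + 4v) − 8 = 4v, so the expression simplifies to 4/(√(8 + 4v) + √8).
Letting v → 0 gives 4/(2√8) = √(2)/2.

√(2)/2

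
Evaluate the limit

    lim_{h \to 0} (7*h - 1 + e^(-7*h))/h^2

49/2

Direct substitution gives 0/0.
Apply L'Hôpital: lim (7 - 7*e^(-7*h))/(2*h), still 0/0.
After 2 applications of L'Hôpital's rule the quotient is (49*e^(-7*h))/(2); substituting h = 0 gives 49/2.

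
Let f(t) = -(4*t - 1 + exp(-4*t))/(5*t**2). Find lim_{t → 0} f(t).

-8/5

Direct substitution gives 0/0.
Apply L'Hôpital: lim (4 - 4*e^(-4*t))/(-10*t), still 0/0.
After 2 applications of L'Hôpital's rule the quotient is (16*e^(-4*t))/(-10); substituting t = 0 gives -8/5.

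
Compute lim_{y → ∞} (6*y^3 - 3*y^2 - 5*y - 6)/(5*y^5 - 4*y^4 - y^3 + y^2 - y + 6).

The denominator has degree 5 and the numerator degree 3. Dividing numerator and denominator by y^5 sends every term to 0 except the leading denominator term, so the limit is 0.

0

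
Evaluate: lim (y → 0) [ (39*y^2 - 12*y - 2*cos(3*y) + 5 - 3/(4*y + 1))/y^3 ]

Substitution gives 0/0; apply L'Hôpital's rule 3 times.
After differentiating numerator and denominator 3 times the quotient is (-54*sin(3*y) + 1152/(4*y + 1)^4)/(6); at y = 0 this is 192.

192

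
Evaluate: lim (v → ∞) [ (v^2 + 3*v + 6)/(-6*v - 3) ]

The numerator has higher degree (2 > 1); the quotient behaves like (1/(-6))·v^1 for large |v|.
As v → +∞ this diverges to -∞.

-∞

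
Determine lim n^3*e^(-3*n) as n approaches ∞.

0

Write as n^3/e^{3n}, an ∞/∞ form.
Exponential growth dominates any polynomial, so repeated L'Hôpital (or the standard result) gives 0.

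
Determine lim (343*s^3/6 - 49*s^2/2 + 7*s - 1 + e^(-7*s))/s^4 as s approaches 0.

2401/24

Direct substitution gives 0/0.
Apply L'Hôpital: lim (343*s^2/2 - 49*s + 7 - 7*e^(-7*s))/(4*s^3), still 0/0.
Apply L'Hôpital: lim (343*s - 49 + 49*e^(-7*s))/(12*s^2), still 0/0.
Apply L'Hôpital: lim (343 - 343*e^(-7*s))/(24*s), still 0/0.
After 4 applications of L'Hôpital's rule the quotient is (2401*e^(-7*s))/(24); substituting s = 0 gives 2401/24.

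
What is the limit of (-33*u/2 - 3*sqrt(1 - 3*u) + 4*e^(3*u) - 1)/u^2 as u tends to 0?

171/8

Substitution gives 0/0 (the numerator vanishes to order 2).
Expand each term to order u^2: the coefficient of u^2 in -3·√(1 - 3u) is 27/8 and in 4·e^(3u) is 18.
Lower-order terms cancel with the polynomial part, so the numerator is (171/8)·u^2 + o(u^2), and the limit is (171/8)/(1) = 171/8.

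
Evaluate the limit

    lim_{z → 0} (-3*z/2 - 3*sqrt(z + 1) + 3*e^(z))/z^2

15/8

Substitution gives 0/0; apply L'Hôpital's rule 2 times.
After differentiating numerator and denominator 2 times the quotient is (3*e^(z) + 3/(4*(z + 1)^(3/2)))/(2); at z = 0 this is 15/8.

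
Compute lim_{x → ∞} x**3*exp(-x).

Write as x^3/e^{1x}, an ∞/∞ form.
Exponential growth dominates any polynomial, so repeated L'Hôpital (or the standard result) gives 0.

0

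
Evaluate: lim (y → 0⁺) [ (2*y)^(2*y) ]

Base → 0⁺ and exponent → 0⁺: a 0^0 form.
Take logs: 2y·ln(2y). This is 0·(−∞); rewriting as ln(2y)/(1/(2y)) and applying L'Hôpital gives 0.
Hence the limit is e^0 = 1.

1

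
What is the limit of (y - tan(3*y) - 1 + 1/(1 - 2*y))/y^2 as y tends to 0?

4

Substitution gives 0/0; apply L'Hôpital's rule 2 times.
After differentiating numerator and denominator 2 times the quotient is (-18*tan(3*y)/cos(3*y)^2 - 8/(2*y - 1)^3)/(2); at y = 0 this is 4.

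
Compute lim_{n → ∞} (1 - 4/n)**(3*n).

e^(-12)

Let L be the limit and take ln: ln L = lim (3n)·ln(1 - 4/n) = lim (3n)·(-4/n + O(1/n²)) = -12.
Hence L = e^(-12).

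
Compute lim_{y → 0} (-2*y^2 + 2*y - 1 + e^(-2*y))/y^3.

Direct substitution gives 0/0.
Apply L'Hôpital: lim (-4*y + 2 - 2*e^(-2*y))/(3*y^2), still 0/0.
Apply L'Hôpital: lim (-4 + 4*e^(-2*y))/(6*y), still 0/0.
After 3 applications of L'Hôpital's rule the quotient is (-8*e^(-2*y))/(6); substituting y = 0 gives -4/3.

-4/3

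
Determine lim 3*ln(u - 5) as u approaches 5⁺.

-∞

As u → 5⁺, u - 5 → 0⁺ and ln(u - 5) → −∞.
Multiplying by 3 gives -∞.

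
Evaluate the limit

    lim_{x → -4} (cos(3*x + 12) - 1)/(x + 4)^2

-9/2

Direct substitution gives 0/0.
Apply L'Hôpital: lim (-3*sin(3*x + 12))/(2*x + 8), still 0/0.
After 2 applications of L'Hôpital's rule the quotient is (-9*cos(3*x + 12))/(2); substituting x = -4 gives -9/2.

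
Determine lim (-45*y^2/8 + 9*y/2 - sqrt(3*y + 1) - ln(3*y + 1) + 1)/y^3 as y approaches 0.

-171/16

Substitution gives 0/0; apply L'Hôpital's rule 3 times.
After differentiating numerator and denominator 3 times the quotient is (-54/(3*y + 1)^3 - 81/(8*(3*y + 1)^(5/2)))/(6); at y = 0 this is -171/16.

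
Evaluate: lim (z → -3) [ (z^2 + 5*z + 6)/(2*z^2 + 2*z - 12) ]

Direct substitution gives 0/0, so factor. Both numerator and denominator have (z + 3) as a factor.
After cancelling, the expression reduces to (z + 2)/(2*z - 4).
Substituting z = -3 gives 1/10.

1/10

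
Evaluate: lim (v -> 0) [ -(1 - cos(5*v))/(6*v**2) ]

Substitution gives 0/0.
Use (1 − cos u)/u² → 1/2 with u = 5v: the limit is 5²/(2·(-6)) = -25/12.

-25/12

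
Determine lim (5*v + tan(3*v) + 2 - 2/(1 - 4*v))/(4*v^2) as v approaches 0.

-8

Substitution gives 0/0 (the numerator vanishes to order 2).
Expand each term to order v^2: the coefficient of v^2 in -2·1/(1 - 4v) is -32 and in tan(3v) is 0.
Lower-order terms cancel with the polynomial part, so the numerator is (-32)·v^2 + o(v^2), and the limit is (-32)/(4) = -8.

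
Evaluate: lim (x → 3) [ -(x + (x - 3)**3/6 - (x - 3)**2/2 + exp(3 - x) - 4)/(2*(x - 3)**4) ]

Direct substitution gives 0/0.
Apply L'Hôpital: lim (-x + (x - 3)^2/2 - e^(3 - x) + 4)/(-8*(x - 3)^3), still 0/0.
Apply L'Hôpital: lim (x + e^(3 - x) - 4)/(-24*(x - 3)^2), still 0/0.
Apply L'Hôpital: lim (1 - e^(3 - x))/(144 - 48*x), still 0/0.
After 4 applications of L'Hôpital's rule the quotient is (e^(3 - x))/(-48); substituting x = 3 gives -1/48.

-1/48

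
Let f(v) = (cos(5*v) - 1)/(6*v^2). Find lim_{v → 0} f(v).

Direct substitution gives 0/0.
Apply L'Hôpital: lim (-5*sin(5*v))/(12*v), still 0/0.
After 2 applications of L'Hôpital's rule the quotient is (-25*cos(5*v))/(12); substituting v = 0 gives -25/12.

-25/12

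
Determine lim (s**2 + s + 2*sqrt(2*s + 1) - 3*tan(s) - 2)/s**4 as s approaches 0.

-5/4

Substitution gives 0/0; apply L'Hôpital's rule 4 times.
After differentiating numerator and denominator 4 times the quotient is (24*tan(s)/cos(s)^2 - 72*tan(s)/cos(s)^4 - 30/(2*s + 1)^(7/2))/(24); at s = 0 this is -5/4.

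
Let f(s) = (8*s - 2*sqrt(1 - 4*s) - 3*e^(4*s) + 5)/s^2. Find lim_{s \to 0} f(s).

-20

Substitution gives 0/0 (the numerator vanishes to order 2).
Expand each term to order s^2: the coefficient of s^2 in -3·e^(4s) is -24 and in -2·√(1 - 4s) is 4.
Lower-order terms cancel with the polynomial part, so the numerator is (-20)·s^2 + o(s^2), and the limit is (-20)/(1) = -20.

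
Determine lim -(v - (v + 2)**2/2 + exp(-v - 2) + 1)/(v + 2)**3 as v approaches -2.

Direct substitution gives 0/0.
Apply L'Hôpital: lim (-v - e^(-v - 2) - 1)/(-3*(v + 2)^2), still 0/0.
Apply L'Hôpital: lim (e^(-v - 2) - 1)/(-6*v - 12), still 0/0.
After 3 applications of L'Hôpital's rule the quotient is (-e^(-v - 2))/(-6); substituting v = -2 gives 1/6.

1/6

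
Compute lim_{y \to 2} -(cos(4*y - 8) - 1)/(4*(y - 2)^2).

Direct substitution gives 0/0.
Apply L'Hôpital: lim (-4*sin(4*y - 8))/(16 - 8*y), still 0/0.
After 2 applications of L'Hôpital's rule the quotient is (-16*cos(4*y - 8))/(-8); substituting y = 2 gives 2.

2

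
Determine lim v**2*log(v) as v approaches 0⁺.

This is a 0·(−∞) form. Rewrite as 1·ln(v) / v^(−2) and apply L'Hôpital:
the derivative quotient is 1·(1/v) / (−2·v^(−3)) = (-1/2)·v^2 → 0.

0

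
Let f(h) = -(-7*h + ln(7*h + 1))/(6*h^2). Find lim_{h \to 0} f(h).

49/12

Direct substitution gives 0/0.
Apply L'Hôpital: lim (-7 + 7/(7*h + 1))/(-12*h), still 0/0.
After 2 applications of L'Hôpital's rule the quotient is (-49/(7*h + 1)^2)/(-12); substituting h = 0 gives 49/12.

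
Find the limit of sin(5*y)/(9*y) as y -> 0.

5/9

Substitution gives 0/0.
Write it as (5/9)·sin(5y)/(5y); since sin(u)/u → 1, the limit is 5/9.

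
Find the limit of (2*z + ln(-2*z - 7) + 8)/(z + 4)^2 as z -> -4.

-2

Direct substitution gives 0/0.
Apply L'Hôpital: lim (2 - 2/(-2*z - 7))/(2*z + 8), still 0/0.
After 2 applications of L'Hôpital's rule the quotient is (-4/(-2*z - 7)^2)/(2); substituting z = -4 gives -2.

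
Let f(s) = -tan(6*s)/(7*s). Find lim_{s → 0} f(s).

Substitution gives 0/0.
Since tan(u)/u → 1 as u → 0, tan(6s)/(6s) → 1 and the limit is 6/(-7) = -6/7.

-6/7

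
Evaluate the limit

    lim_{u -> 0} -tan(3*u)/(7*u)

-3/7

Substitution gives 0/0.
Since tan(θ)/θ → 1 as θ → 0, tan(3u)/(3u) → 1 and the limit is 3/(-7) = -3/7.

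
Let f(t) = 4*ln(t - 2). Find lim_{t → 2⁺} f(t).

As t → 2⁺, t - 2 → 0⁺ and ln(t - 2) → −∞.
Multiplying by 4 gives -∞.

-∞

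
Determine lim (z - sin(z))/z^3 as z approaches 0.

Direct substitution gives 0/0.
Apply L'Hôpital: lim (1 - cos(z))/(3*z^2), still 0/0.
Apply L'Hôpital: lim (sin(z))/(6*z), still 0/0.
After 3 applications of L'Hôpital's rule the quotient is (cos(z))/(6); substituting z = 0 gives 1/6.

1/6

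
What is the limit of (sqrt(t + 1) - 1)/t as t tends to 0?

Substitution gives 0/0. Multiply numerator and denominator by the conjugate √(1 + t) + √1.
The numerator becomes (1 + t) − 1 = t, so the expression simplifies to 1/(√(1 + t) + √1).
Letting t → 0 gives 1/(2√1) = 1/2.

1/2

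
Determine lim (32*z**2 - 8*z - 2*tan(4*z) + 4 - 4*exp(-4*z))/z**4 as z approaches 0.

Substitution gives 0/0; apply L'Hôpital's rule 4 times.
After differentiating numerator and denominator 4 times the quotient is (-4096*tan(4*z)^3/cos(4*z)^2 - 8192*tan(4*z)/cos(4*z)^4 - 1024*e^(-4*z))/(24); at z = 0 this is -128/3.

-128/3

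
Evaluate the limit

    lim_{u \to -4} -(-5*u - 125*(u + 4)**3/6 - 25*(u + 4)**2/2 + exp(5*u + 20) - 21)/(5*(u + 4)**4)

Direct substitution gives 0/0.
Apply L'Hôpital: lim (-25*u - 125*(u + 4)^2/2 + 5*e^(5*u + 20) - 105)/(-20*(u + 4)^3), still 0/0.
Apply L'Hôpital: lim (-125*u + 25*e^(5*u + 20) - 525)/(-60*(u + 4)^2), still 0/0.
Apply L'Hôpital: lim (125*e^(5*u + 20) - 125)/(-120*u - 480), still 0/0.
After 4 applications of L'Hôpital's rule the quotient is (625*e^(5*u + 20))/(-120); substituting u = -4 gives -125/24.

-125/24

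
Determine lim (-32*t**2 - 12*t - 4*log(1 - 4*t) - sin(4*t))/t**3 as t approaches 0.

96

Substitution gives 0/0 (the numerator vanishes to order 3).
Expand each term to order t^3: the coefficient of t^3 in -4·ln(1 - 4t) is 256/3 and in −sin(4t) is 32/3.
Lower-order terms cancel with the polynomial part, so the numerator is (96)·t^3 + o(t^3), and the limit is (96)/(1) = 96.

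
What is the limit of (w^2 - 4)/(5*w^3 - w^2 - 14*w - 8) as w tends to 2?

2/21

Since w = 2 makes numerator and denominator zero, (w - 2) divides both.
Cancelling it gives (w + 2)/(5*w^2 + 9*w + 4); now plug in w = 2 to get 2/21.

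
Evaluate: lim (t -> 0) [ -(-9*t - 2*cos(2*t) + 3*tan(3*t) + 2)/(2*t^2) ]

Substitution gives 0/0; apply L'Hôpital's rule 2 times.
After differentiating numerator and denominator 2 times the quotient is (54*sin(3*t)/cos(3*t)^3 + 8*cos(2*t))/(-4); at t = 0 this is -2.

-2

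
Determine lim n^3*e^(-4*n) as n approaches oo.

Write as n^3/e^{4n}, an ∞/∞ form.
Exponential growth dominates any polynomial, so repeated L'Hôpital (or the standard result) gives 0.

0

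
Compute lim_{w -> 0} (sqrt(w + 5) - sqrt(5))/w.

Substitution gives 0/0. Multiply numerator and denominator by the conjugate √(5 + w) + √5.
The numerator becomes (5 + w) − 5 = w, so the expression simplifies to 1/(√(5 + w) + √5).
Letting w → 0 gives 1/(2√5) = √(5)/10.

√(5)/10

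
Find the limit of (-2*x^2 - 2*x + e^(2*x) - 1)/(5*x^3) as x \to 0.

4/15

Direct substitution gives 0/0.
Apply L'Hôpital: lim (-4*x + 2*e^(2*x) - 2)/(15*x^2), still 0/0.
Apply L'Hôpital: lim (4*e^(2*x) - 4)/(30*x), still 0/0.
After 3 applications of L'Hôpital's rule the quotient is (8*e^(2*x))/(30); substituting x = 0 gives 4/15.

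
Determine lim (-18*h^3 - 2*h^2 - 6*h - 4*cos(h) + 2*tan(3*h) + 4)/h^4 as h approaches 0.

Substitution gives 0/0 (the numerator vanishes to order 4).
Expand each term to order h^4: the coefficient of h^4 in -4·cos(h) is -1/6 and in 2·tan(3h) is 0.
Lower-order terms cancel with the polynomial part, so the numerator is (-1/6)·h^4 + o(h^4), and the limit is (-1/6)/(1) = -1/6.

-1/6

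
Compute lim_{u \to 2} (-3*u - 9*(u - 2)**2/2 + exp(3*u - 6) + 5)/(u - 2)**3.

9/2

Direct substitution gives 0/0.
Apply L'Hôpital: lim (-9*u + 3*e^(3*u - 6) + 15)/(3*(u - 2)^2), still 0/0.
Apply L'Hôpital: lim (9*e^(3*u - 6) - 9)/(6*u - 12), still 0/0.
After 3 applications of L'Hôpital's rule the quotient is (27*e^(3*u - 6))/(6); substituting u = 2 gives 9/2.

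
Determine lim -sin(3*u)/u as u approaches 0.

Substitution gives 0/0.
Write it as (3/(-1))·sin(3u)/(3u); since sin(θ)/θ → 1, the limit is -3.

-3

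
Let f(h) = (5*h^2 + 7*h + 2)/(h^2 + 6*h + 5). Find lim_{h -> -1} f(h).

-3/4

At h = -1 both the top and bottom vanish — a removable singularity. Factoring out (h + 1) from each leaves (5*h + 2)/(h + 5), which at h = -1 equals -3/4.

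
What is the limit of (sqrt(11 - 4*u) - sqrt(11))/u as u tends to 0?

A 0/0 form; rationalise with √(11 - 4u) + √11. This collapses the numerator to -4u, leaving -4/(√(11 - 4u) + √11) → -4/(2√11) = -2*√(11)/11.

-2*√(11)/11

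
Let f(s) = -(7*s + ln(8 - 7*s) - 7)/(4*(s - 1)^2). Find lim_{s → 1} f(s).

49/8

Direct substitution gives 0/0.
Apply L'Hôpital: lim (7 - 7/(8 - 7*s))/(8 - 8*s), still 0/0.
After 2 applications of L'Hôpital's rule the quotient is (-49/(8 - 7*s)^2)/(-8); substituting s = 1 gives 49/8.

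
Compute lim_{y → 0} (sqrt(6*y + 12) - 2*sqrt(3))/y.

√(3)/2

A 0/0 form; rationalise with √(12 + 6y) + √12. This collapses the numerator to 6y, leaving 6/(√(12 + 6y) + √12) → 6/(2√12) = √(3)/2.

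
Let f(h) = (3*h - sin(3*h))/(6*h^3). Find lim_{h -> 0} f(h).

Direct substitution gives 0/0.
Apply L'Hôpital: lim (3 - 3*cos(3*h))/(18*h^2), still 0/0.
Apply L'Hôpital: lim (9*sin(3*h))/(36*h), still 0/0.
After 3 applications of L'Hôpital's rule the quotient is (27*cos(3*h))/(36); substituting h = 0 gives 3/4.

3/4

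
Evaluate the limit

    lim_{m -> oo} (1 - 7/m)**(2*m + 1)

The base → 1 and the exponent → ∞: a 1^∞ form.
Take logarithms: (2m + 1)·ln(1 - 7/m). Since ln(1+u) ~ u for small u, this behaves like (2m)·(-7/m) → -14.
So the limit is e^(-14).

e^(-14)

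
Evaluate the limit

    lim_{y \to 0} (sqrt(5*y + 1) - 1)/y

A 0/0 form; rationalise with √(1 + 5y) + √1. This collapses the numerator to 5y, leaving 5/(√(1 + 5y) + √1) → 5/(2√1) = 5/2.

5/2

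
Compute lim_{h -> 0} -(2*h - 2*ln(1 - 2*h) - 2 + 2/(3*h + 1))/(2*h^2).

Substitution gives 0/0; apply L'Hôpital's rule 2 times.
After differentiating numerator and denominator 2 times the quotient is (36/(3*h + 1)^3 + 8/(2*h - 1)^2)/(-4); at h = 0 this is -11.

-11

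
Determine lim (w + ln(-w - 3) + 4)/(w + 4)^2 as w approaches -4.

Direct substitution gives 0/0.
Apply L'Hôpital: lim (1 - 1/(-w - 3))/(2*w + 8), still 0/0.
After 2 applications of L'Hôpital's rule the quotient is (-1/(-w - 3)^2)/(2); substituting w = -4 gives -1/2.

-1/2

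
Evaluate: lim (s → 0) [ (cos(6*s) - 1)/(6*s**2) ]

-3

Direct substitution gives 0/0.
Apply L'Hôpital: lim (-6*sin(6*s))/(12*s), still 0/0.
After 2 applications of L'Hôpital's rule the quotient is (-36*cos(6*s))/(12); substituting s = 0 gives -3.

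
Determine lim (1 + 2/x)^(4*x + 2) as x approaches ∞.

The base → 1 and the exponent → ∞: a 1^∞ form.
Take logarithms: (4x + 2)·ln(1 + 2/x). Since ln(1+u) ~ u for small u, this behaves like (4x)·(2/x) → 8.
So the limit is e^(8).

e^(8)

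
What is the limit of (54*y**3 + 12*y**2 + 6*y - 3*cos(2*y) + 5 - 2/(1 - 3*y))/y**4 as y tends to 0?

-164

Substitution gives 0/0; apply L'Hôpital's rule 4 times.
After differentiating numerator and denominator 4 times the quotient is (-48*cos(2*y) + 3888/(3*y - 1)^5)/(24); at y = 0 this is -164.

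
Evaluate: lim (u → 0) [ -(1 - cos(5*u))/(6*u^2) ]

-25/12

Substitution gives 0/0.
Use (1 − cos θ)/θ² → 1/2 with θ = 5u: the limit is 5²/(2·(-6)) = -25/12.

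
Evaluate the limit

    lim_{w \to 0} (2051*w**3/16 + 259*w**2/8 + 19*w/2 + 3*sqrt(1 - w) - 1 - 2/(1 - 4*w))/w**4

-65551/128

Substitution gives 0/0 (the numerator vanishes to order 4).
Expand each term to order w^4: the coefficient of w^4 in 3·√(1 - w) is -15/128 and in -2·1/(1 - 4w) is -512.
Lower-order terms cancel with the polynomial part, so the numerator is (-65551/128)·w^4 + o(w^4), and the limit is (-65551/128)/(1) = -65551/128.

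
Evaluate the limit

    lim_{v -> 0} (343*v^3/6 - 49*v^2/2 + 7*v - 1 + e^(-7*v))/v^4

Direct substitution gives 0/0.
Apply L'Hôpital: lim (343*v^2/2 - 49*v + 7 - 7*e^(-7*v))/(4*v^3), still 0/0.
Apply L'Hôpital: lim (343*v - 49 + 49*e^(-7*v))/(12*v^2), still 0/0.
Apply L'Hôpital: lim (343 - 343*e^(-7*v))/(24*v), still 0/0.
After 4 applications of L'Hôpital's rule the quotient is (2401*e^(-7*v))/(24); substituting v = 0 gives 2401/24.

2401/24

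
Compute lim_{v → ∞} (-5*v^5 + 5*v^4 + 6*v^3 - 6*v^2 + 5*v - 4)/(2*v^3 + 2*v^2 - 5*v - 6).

-∞

The numerator has higher degree (5 > 3); the quotient behaves like (-5/(2))·v^2 for large |v|.
As v → +∞ this diverges to -∞.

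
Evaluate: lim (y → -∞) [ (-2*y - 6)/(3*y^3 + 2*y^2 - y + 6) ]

0

The denominator has degree 3 and the numerator degree 1. Dividing numerator and denominator by y^3 sends every term to 0 except the leading denominator term, so the limit is 0.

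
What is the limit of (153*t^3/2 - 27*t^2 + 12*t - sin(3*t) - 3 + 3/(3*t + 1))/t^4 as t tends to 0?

243

Substitution gives 0/0; apply L'Hôpital's rule 4 times.
After differentiating numerator and denominator 4 times the quotient is (-81*sin(3*t) + 5832/(3*t + 1)^5)/(24); at t = 0 this is 243.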